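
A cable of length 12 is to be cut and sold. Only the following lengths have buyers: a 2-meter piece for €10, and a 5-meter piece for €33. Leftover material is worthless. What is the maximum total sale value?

76

Let r[k] be the best obtainable value from length k. For each k, try every first piece i and keep the best of price[i] + r[k−i].
r[1] = 0
r[2] = 10
r[3] = 10
r[4] = 20  (first piece 2, then r[2]=10)
r[5] = max(10+10, 33+0) = 33
r[6] = max(10+20, 33+0) = 33
r[7] = max(10+33, 33+10) = 43
r[8] = max(10+33, 33+10) = 43
r[9] = max(10+43, 33+20) = 53
r[10] = max(10+43, 33+33) = 66
r[11] = max(10+53, 33+33) = 66
r[12] = max(10+66, 33+43) = 76
One optimal cutting: 5 + 5 + 2 → €76.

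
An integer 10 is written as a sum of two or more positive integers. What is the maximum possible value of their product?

Define f[k] = max over 1≤i<k of i · max(k−i, f[k−i]); the inner max lets the remainder stay uncut if that's better.
f[2] = 1×max(1,0) = 1×1 = 1
f[3] = 1×max(2,1) = 1×2 = 2
f[4] = 2×max(2,1) = 2×2 = 4
f[5] = 2×max(3,2) = 2×3 = 6
f[6] = 3×max(3,2) = 3×3 = 9
f[7] = 2×max(5,6) = 2×6 = 12
f[8] = 2×max(6,9) = 2×9 = 18
f[9] = 3×max(6,9) = 3×9 = 27
f[10] = 2×max(8,18) = 2×18 = 36
One optimal split: 3 + 3 + 2 + 2; product 3×3×2×2 = 36.

36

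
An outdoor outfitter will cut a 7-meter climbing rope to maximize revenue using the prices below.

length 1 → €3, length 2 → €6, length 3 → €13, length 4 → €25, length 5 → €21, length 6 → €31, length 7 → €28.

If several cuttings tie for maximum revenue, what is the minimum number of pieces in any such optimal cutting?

2

Consider every possible first cut. r[k] is the best of p[i]+r[k−i] over all sellable i≤k.
r[1] = 3
r[2] = 6  (first piece 1, then r[1]=3)
r[3] = 13
r[4] = 25
r[5] = 28  (first piece 1, then r[4]=25)
r[6] = 31  (first piece 1, then r[5]=28)
r[7] = 38  (first piece 3, then r[4]=25)
Maximum revenue is €38.
Now minimize piece count subject to staying optimal: for each k, pieces[k] = 1 + min over i with p[i]+r[k−i]=r[k] of pieces[k−i].
pieces[4] = 1
pieces[5] = 2
pieces[6] = 1
pieces[7] = 2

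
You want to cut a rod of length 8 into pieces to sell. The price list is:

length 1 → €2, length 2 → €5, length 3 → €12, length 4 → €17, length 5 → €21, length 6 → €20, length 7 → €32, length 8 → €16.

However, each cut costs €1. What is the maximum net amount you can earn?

33

Consider every possible first cut. net[k] is the best of p[i]+net[k−i] over all sellable i≤k, charging 1 whenever i<k.
net[1] = 2
net[2] = max(2+2-1, 5+0) = 5
net[3] = max(2+5-1, 5+2-1, 12+0) = 12
net[4] = max(2+12-1, 5+5-1, 12+2-1, 17+0) = 17
net[5] = max(2+17-1, 5+12-1, 12+5-1, 17+2-1, 21+0) = 21
net[6] = max(2+21-1, 5+17-1, 12+12-1, 17+5-1, 21+2-1, 20+0) = 23
net[7] = max(2+23-1, 5+21-1, 12+17-1, …, 20+2-1, 32+0) = 32
net[8] = max(2+32-1, 5+23-1, 12+21-1, …, 32+2-1, 16+0) = 33
One optimal plan: pieces 7 + 1 (1 cut) → €34 − €1 = €33.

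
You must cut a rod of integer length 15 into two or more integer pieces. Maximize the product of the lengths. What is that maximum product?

Define m[k] = max over 1≤i<k of i · max(k−i, m[k−i]); the inner max lets the remainder stay uncut if that's better.
m[2] = 1*max(1,0) = 1*1 = 1
m[3] = 1*max(2,1) = 1*2 = 2
m[4] = 2*max(2,1) = 2*2 = 4
m[5] = 2*max(3,2) = 2*3 = 6
m[6] = 3*max(3,2) = 3*3 = 9
m[7] = 2*max(5,6) = 2*6 = 12
m[8] = 2*max(6,9) = 2*9 = 18
m[9] = 3*max(6,9) = 3*9 = 27
m[10] = 2*max(8,18) = 2*18 = 36
m[11] = 2*max(9,27) = 2*27 = 54
m[12] = 3*max(9,27) = 3*27 = 81
m[13] = 2*max(11,54) = 2*54 = 108
m[14] = 2*max(12,81) = 2*81 = 162
m[15] = 3*max(12,81) = 3*81 = 243
One optimal split: 3 + 3 + 3 + 3 + 3; product 3*3*3*3*3 = 243.

243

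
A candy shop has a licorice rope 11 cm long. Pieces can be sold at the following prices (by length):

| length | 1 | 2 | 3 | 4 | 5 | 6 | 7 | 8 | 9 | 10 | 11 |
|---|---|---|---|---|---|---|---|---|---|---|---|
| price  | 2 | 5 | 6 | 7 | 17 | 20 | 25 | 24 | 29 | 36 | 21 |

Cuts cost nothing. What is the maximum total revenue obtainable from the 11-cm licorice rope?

Build r[k] bottom-up: r[k] = max over allowed piece i of (p[i] + r[k−i]).
r[1] = 2
r[2] = 5
r[3] = 7  (first piece 1, then r[2]=5)
r[4] = 10  (first piece 2, then r[2]=5)
r[5] = 17
r[6] = 20
r[7] = 25
r[8] = 27  (first piece 1, then r[7]=25)
r[9] = 30  (first piece 2, then r[7]=25)
r[10] = 36
r[11] = 38  (first piece 1, then r[10]=36)
One optimal cutting: 10 + 1 → ¢36 + ¢2 = ¢38.

38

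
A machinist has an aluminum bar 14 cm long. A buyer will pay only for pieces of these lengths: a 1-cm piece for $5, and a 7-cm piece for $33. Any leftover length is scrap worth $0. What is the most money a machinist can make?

Build r[k] bottom-up: r[k] = max over allowed piece i of (p[i] + r[k−i]).
r[1] = 5
r[2] = 10  (first piece 1, then r[1]=5)
r[3] = 15  (first piece 1, then r[2]=10)
r[4] = 20  (first piece 1, then r[3]=15)
r[5] = 25  (first piece 1, then r[4]=20)
r[6] = 30  (first piece 1, then r[5]=25)
r[7] = max(5+30, 33+0) = 35
r[8] = max(5+35, 33+5) = 40
r[9] = max(5+40, 33+10) = 45
r[10] = max(5+45, 33+15) = 50
r[11] = max(5+50, 33+20) = 55
r[12] = max(5+55, 33+25) = 60
r[13] = max(5+60, 33+30) = 65
r[14] = max(5+65, 33+35) = 70
One optimal cutting: 1 + 1 + 1 + 1 + 1 + 1 + 1 + 1 + 1 + 1 + 1 + 1 + 1 + 1 → $70.

70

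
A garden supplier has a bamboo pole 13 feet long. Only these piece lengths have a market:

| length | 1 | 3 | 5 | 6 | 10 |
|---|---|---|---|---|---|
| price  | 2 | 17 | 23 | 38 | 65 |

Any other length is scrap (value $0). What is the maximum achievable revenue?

82

Consider every possible first cut. r[k] is the best of p[i]+r[k−i] over all sellable i≤k.
r[1] = 2
r[2] = 4  (first piece 1, then r[1]=2)
r[3] = max(2+4, 17+0) = 17
r[4] = max(2+17, 17+2) = 19
r[5] = max(2+19, 17+4, 23+0) = 23
r[6] = max(2+23, 17+17, 23+2, 38+0) = 38
r[7] = max(2+38, 17+19, 23+4, 38+2) = 40
r[8] = max(2+40, 17+23, 23+17, 38+4) = 42
r[9] = max(2+42, 17+38, 23+19, 38+17) = 55
r[10] = max(2+55, 17+40, 23+23, 38+19, 65+0) = 65
r[11] = max(2+65, 17+42, 23+38, 38+23, 65+2) = 67
r[12] = max(2+67, 17+55, 23+40, 38+38, 65+4) = 76
r[13] = max(2+76, 17+65, 23+42, 38+40, 65+17) = 82
One optimal cutting: 10 + 3 → $82.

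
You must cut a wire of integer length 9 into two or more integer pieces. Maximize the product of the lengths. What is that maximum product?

Define m[k] = max over 1≤i<k of i · max(k−i, m[k−i]); the inner max lets the remainder stay uncut if that's better.
m[2] = 1·max(1,0) = 1·1 = 1
m[3] = 1·max(2,1) = 1·2 = 2
m[4] = 2·max(2,1) = 2·2 = 4
m[5] = 2·max(3,2) = 2·3 = 6
m[6] = 3·max(3,2) = 3·3 = 9
m[7] = 2·max(5,6) = 2·6 = 12
m[8] = 2·max(6,9) = 2·9 = 18
m[9] = 3·max(6,9) = 3·9 = 27
One optimal split: 3 + 3 + 3; product 3·3·3 = 27.

27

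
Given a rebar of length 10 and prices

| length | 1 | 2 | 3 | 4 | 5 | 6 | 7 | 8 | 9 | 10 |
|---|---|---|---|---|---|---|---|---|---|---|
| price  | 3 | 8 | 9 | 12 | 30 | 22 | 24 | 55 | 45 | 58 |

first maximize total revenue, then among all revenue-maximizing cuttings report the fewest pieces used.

Consider every possible first cut. r[k] is the best of p[i]+r[k−i] over all sellable i≤k.
r[1] = 3
r[2] = 8
r[3] = 11  (first piece 1, then r[2]=8)
r[4] = 16  (first piece 2, then r[2]=8)
r[5] = 30
r[6] = 33  (first piece 1, then r[5]=30)
r[7] = 38  (first piece 2, then r[5]=30)
r[8] = 55
r[9] = 58  (first piece 1, then r[8]=55)
r[10] = 63  (first piece 2, then r[8]=55)
Maximum revenue is ₹63.
Now minimize piece count subject to staying optimal: for each k, pieces[k] = 1 + min over i with p[i]+r[k−i]=r[k] of pieces[k−i].
pieces[7] = 2
pieces[8] = 1
pieces[9] = 2
pieces[10] = 2

2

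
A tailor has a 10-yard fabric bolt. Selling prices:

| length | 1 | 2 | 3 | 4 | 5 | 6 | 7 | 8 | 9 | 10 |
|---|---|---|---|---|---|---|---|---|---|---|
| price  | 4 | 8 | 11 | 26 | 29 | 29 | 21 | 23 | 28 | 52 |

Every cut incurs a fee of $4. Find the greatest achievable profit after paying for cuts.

54

Consider every possible first cut. net[k] is the best of p[i]+net[k−i] over all sellable i≤k, charging 4 whenever i<k.
net[1] = 4
net[2] = max(4+4-4, 8+0) = 8
net[3] = max(4+8-4, 8+4-4, 11+0) = 11
net[4] = max(4+11-4, 8+8-4, 11+4-4, 26+0) = 26
net[5] = max(4+26-4, 8+11-4, 11+8-4, 26+4-4, 29+0) = 29
net[6] = max(4+29-4, 8+26-4, 11+11-4, 26+8-4, 29+4-4, 29+0) = 30
net[7] = max(4+30-4, 8+29-4, 11+26-4, …, 29+4-4, 21+0) = 33
net[8] = max(4+33-4, 8+30-4, 11+29-4, …, 21+4-4, 23+0) = 48
net[9] = max(4+48-4, 8+33-4, 11+30-4, …, 23+4-4, 28+0) = 51
net[10] = max(4+51-4, 8+48-4, 11+33-4, …, 28+4-4, 52+0) = 54
One optimal plan: pieces 5 + 5 (1 cut) → $58 − $4 = $54.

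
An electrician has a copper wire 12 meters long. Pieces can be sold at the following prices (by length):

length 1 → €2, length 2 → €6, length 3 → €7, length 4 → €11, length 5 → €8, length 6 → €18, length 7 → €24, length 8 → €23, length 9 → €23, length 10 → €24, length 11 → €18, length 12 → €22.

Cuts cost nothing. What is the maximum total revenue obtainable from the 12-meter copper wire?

38

Consider every possible first cut. v[k] is the best of p[i]+v[k−i] over all sellable i≤k.
v[1] = 2
v[2] = max(2+2, 6+0) = 6
v[3] = max(2+6, 6+2, 7+0) = 8
v[4] = max(2+8, 6+6, 7+2, 11+0) = 12
v[5] = max(2+12, 6+8, 7+6, 11+2, 8+0) = 14
v[6] = max(2+14, 6+12, 7+8, 11+6, 8+2, 18+0) = 18
v[7] = max(2+18, 6+14, 7+12, …, 18+2, 24+0) = 24
v[8] = max(2+24, 6+18, 7+14, …, 24+2, 23+0) = 26
v[9] = max(2+26, 6+24, 7+18, …, 23+2, 23+0) = 30
v[10] = max(2+30, 6+26, 7+24, …, 23+2, 24+0) = 32
v[11] = max(2+32, 6+30, 7+26, …, 24+2, 18+0) = 36
v[12] = max(2+36, 6+32, 7+30, …, 18+2, 22+0) = 38
One optimal cutting: 7 + 2 + 2 + 1 → €24 + €6 + €6 + €2 = €38.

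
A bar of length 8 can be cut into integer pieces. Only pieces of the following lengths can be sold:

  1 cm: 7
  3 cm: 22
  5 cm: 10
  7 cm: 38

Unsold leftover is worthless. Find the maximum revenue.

58

Consider every possible first cut. f[k] is the best of p[i]+f[k−i] over all sellable i≤k.
f[1] = 7
f[2] = 14  (first piece 1, then f[1]=7)
f[3] = 22
f[4] = 29  (first piece 1, then f[3]=22)
f[5] = 36  (first piece 1, then f[4]=29)
f[6] = 44  (first piece 3, then f[3]=22)
f[7] = 51  (first piece 1, then f[6]=44)
f[8] = 58  (first piece 1, then f[7]=51)
One optimal cutting: 3 + 3 + 1 + 1 → 58.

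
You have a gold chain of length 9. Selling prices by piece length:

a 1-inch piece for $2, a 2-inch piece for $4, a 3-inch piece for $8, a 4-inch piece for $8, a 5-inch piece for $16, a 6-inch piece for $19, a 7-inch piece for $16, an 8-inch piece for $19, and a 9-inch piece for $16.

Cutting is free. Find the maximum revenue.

Build best[k] bottom-up: best[k] = max over allowed piece i of (p[i] + best[k−i]).
best[1] = 2
best[2] = 4  (first piece 1, then best[1]=2)
best[3] = 8
best[4] = 10  (first piece 1, then best[3]=8)
best[5] = 16
best[6] = 19
best[7] = 21  (first piece 1, then best[6]=19)
best[8] = 24  (first piece 3, then best[5]=16)
best[9] = 27  (first piece 3, then best[6]=19)
One optimal cutting: 6 + 3 → $19 + $8 = $27.

27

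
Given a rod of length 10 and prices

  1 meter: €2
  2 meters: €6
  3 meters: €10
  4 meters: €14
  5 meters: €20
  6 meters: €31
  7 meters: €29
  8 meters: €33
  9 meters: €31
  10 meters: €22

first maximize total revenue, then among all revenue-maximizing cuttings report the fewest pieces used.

Let r[k] be the best obtainable value from length k. For each k, try every first piece i and keep the best of price[i] + r[k−i].
r[1] = 2
r[2] = max(2+2, 6+0) = 6
r[3] = max(2+6, 6+2, 10+0) = 10
r[4] = max(2+10, 6+6, 10+2, 14+0) = 14
r[5] = max(2+14, 6+10, 10+6, 14+2, 20+0) = 20
r[6] = max(2+20, 6+14, 10+10, 14+6, 20+2, 31+0) = 31
r[7] = max(2+31, 6+20, 10+14, …, 31+2, 29+0) = 33
r[8] = max(2+33, 6+31, 10+20, …, 29+2, 33+0) = 37
r[9] = max(2+37, 6+33, 10+31, …, 33+2, 31+0) = 41
r[10] = max(2+41, 6+37, 10+33, …, 31+2, 22+0) = 45
Maximum revenue is €45.
Now minimize piece count subject to staying optimal: for each k, pieces[k] = 1 + min over i with p[i]+r[k−i]=r[k] of pieces[k−i].
pieces[7] = 2
pieces[8] = 2
pieces[9] = 2
pieces[10] = 2

2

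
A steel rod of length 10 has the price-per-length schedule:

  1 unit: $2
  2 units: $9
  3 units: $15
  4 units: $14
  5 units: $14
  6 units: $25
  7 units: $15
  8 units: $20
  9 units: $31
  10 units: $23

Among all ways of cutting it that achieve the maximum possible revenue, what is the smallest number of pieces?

Consider every possible first cut. r[k] is the best of p[i]+r[k−i] over all sellable i≤k.
r[1] = 2
r[2] = 9
r[3] = 15
r[4] = 18  (first piece 2, then r[2]=9)
r[5] = 24  (first piece 2, then r[3]=15)
r[6] = 30  (first piece 3, then r[3]=15)
r[7] = 33  (first piece 2, then r[5]=24)
r[8] = 39  (first piece 2, then r[6]=30)
r[9] = 45  (first piece 3, then r[6]=30)
r[10] = 48  (first piece 2, then r[8]=39)
Maximum revenue is $48.
Now minimize piece count subject to staying optimal: for each k, pieces[k] = 1 + min over i with p[i]+r[k−i]=r[k] of pieces[k−i].
pieces[7] = 3
pieces[8] = 3
pieces[9] = 3
pieces[10] = 4

4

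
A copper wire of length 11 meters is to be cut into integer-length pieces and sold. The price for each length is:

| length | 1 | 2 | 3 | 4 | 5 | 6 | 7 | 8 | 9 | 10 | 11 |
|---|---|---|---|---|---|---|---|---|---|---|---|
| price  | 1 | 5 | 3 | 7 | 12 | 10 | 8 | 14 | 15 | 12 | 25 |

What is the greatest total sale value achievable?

27

Let r[k] be the best obtainable value from length k. For each k, try every first piece i and keep the best of price[i] + r[k−i].
r[1] = 1
r[2] = max(1+1, 5+0) = 5
r[3] = max(1+5, 5+1, 3+0) = 6
r[4] = max(1+6, 5+5, 3+1, 7+0) = 10
r[5] = max(1+10, 5+6, 3+5, 7+1, 12+0) = 12
r[6] = max(1+12, 5+10, 3+6, 7+5, 12+1, 10+0) = 15
r[7] = max(1+15, 5+12, 3+10, …, 10+1, 8+0) = 17
r[8] = max(1+17, 5+15, 3+12, …, 8+1, 14+0) = 20
r[9] = max(1+20, 5+17, 3+15, …, 14+1, 15+0) = 22
r[10] = max(1+22, 5+20, 3+17, …, 15+1, 12+0) = 25
r[11] = max(1+25, 5+22, 3+20, …, 12+1, 25+0) = 27
One optimal cutting: 5 + 2 + 2 + 2 → €12 + €5 + €5 + €5 = €27.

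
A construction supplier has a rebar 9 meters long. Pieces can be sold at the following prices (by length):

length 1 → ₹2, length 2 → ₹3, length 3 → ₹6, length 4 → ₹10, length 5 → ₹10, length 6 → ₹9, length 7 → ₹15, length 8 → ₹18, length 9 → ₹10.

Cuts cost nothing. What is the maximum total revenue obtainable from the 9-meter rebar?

22

Let best[k] be the best obtainable value from length k. For each k, try every first piece i and keep the best of price[i] + best[k−i].
best[1] = 2
best[2] = 4  (first piece 1, then best[1]=2)
best[3] = 6  (first piece 1, then best[2]=4)
best[4] = 10
best[5] = 12  (first piece 1, then best[4]=10)
best[6] = 14  (first piece 1, then best[5]=12)
best[7] = 16  (first piece 1, then best[6]=14)
best[8] = 20  (first piece 4, then best[4]=10)
best[9] = 22  (first piece 1, then best[8]=20)
One optimal cutting: 4 + 4 + 1 → ₹10 + ₹10 + ₹2 = ₹22.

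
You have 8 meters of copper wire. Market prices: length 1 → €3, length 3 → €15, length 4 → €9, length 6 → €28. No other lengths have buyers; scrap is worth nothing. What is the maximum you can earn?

Build f[k] bottom-up: f[k] = max over allowed piece i of (p[i] + f[k−i]).
f[1] = 3
f[2] = 6  (first piece 1, then f[1]=3)
f[3] = max(3+6, 15+0) = 15
f[4] = max(3+15, 15+3, 9+0) = 18
f[5] = max(3+18, 15+6, 9+3) = 21
f[6] = max(3+21, 15+15, 9+6, 28+0) = 30
f[7] = max(3+30, 15+18, 9+15, 28+3) = 33
f[8] = max(3+33, 15+21, 9+18, 28+6) = 36
One optimal cutting: 3 + 3 + 1 + 1 → €36.

36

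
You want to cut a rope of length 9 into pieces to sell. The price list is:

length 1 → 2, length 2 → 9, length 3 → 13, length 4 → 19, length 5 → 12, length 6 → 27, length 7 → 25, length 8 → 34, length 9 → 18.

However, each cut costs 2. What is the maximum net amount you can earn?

Let v[k] be the best obtainable value from length k. For each k, try every first piece i and keep the best of price[i] + v[k−i] minus the 2 cut fee when i<k.
v[1] = 2
v[2] = max(2+2-2, 9+0) = 9
v[3] = max(2+9-2, 9+2-2, 13+0) = 13
v[4] = max(2+13-2, 9+9-2, 13+2-2, 19+0) = 19
v[5] = max(2+19-2, 9+13-2, 13+9-2, 19+2-2, 12+0) = 20
v[6] = max(2+20-2, 9+19-2, 13+13-2, 19+9-2, 12+2-2, 27+0) = 27
v[7] = max(2+27-2, 9+20-2, 13+19-2, …, 27+2-2, 25+0) = 30
v[8] = max(2+30-2, 9+27-2, 13+20-2, …, 25+2-2, 34+0) = 36
v[9] = max(2+36-2, 9+30-2, 13+27-2, …, 34+2-2, 18+0) = 38
One optimal plan: pieces 6 + 3 (1 cut) → 40 − 2 = 38.

38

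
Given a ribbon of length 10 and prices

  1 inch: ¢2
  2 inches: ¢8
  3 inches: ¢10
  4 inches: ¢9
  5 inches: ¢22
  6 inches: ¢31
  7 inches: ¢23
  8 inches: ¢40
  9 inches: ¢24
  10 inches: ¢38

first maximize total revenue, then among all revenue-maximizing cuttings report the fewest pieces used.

Let r[k] be the best obtainable value from length k. For each k, try every first piece i and keep the best of price[i] + r[k−i].
r[1] = 2
r[2] = max(2+2, 8+0) = 8
r[3] = max(2+8, 8+2, 10+0) = 10
r[4] = max(2+10, 8+8, 10+2, 9+0) = 16
r[5] = max(2+16, 8+10, 10+8, 9+2, 22+0) = 22
r[6] = max(2+22, 8+16, 10+10, 9+8, 22+2, 31+0) = 31
r[7] = max(2+31, 8+22, 10+16, …, 31+2, 23+0) = 33
r[8] = max(2+33, 8+31, 10+22, …, 23+2, 40+0) = 40
r[9] = max(2+40, 8+33, 10+31, …, 40+2, 24+0) = 42
r[10] = max(2+42, 8+40, 10+33, …, 24+2, 38+0) = 48
Maximum revenue is ¢48.
Now minimize piece count subject to staying optimal: for each k, pieces[k] = 1 + min over i with p[i]+r[k−i]=r[k] of pieces[k−i].
pieces[7] = 2
pieces[8] = 1
pieces[9] = 2
pieces[10] = 2

2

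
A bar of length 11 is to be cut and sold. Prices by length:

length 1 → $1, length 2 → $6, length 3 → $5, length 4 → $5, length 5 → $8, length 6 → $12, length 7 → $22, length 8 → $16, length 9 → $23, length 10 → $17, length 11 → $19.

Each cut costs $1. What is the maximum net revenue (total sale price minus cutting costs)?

32

Consider every possible first cut. r[k] is the best of p[i]+r[k−i] over all sellable i≤k, charging 1 whenever i<k.
r[1] = 1
r[2] = max(1+1-1, 6+0) = 6
r[3] = max(1+6-1, 6+1-1, 5+0) = 6
r[4] = max(1+6-1, 6+6-1, 5+1-1, 5+0) = 11
r[5] = max(1+11-1, 6+6-1, 5+6-1, 5+1-1, 8+0) = 11
r[6] = max(1+11-1, 6+11-1, 5+6-1, 5+6-1, 8+1-1, 12+0) = 16
r[7] = max(1+16-1, 6+11-1, 5+11-1, …, 12+1-1, 22+0) = 22
r[8] = max(1+22-1, 6+16-1, 5+11-1, …, 22+1-1, 16+0) = 22
r[9] = max(1+22-1, 6+22-1, 5+16-1, …, 16+1-1, 23+0) = 27
r[10] = max(1+27-1, 6+22-1, 5+22-1, …, 23+1-1, 17+0) = 27
r[11] = max(1+27-1, 6+27-1, 5+22-1, …, 17+1-1, 19+0) = 32
One optimal plan: pieces 7 + 2 + 2 (2 cuts) → $34 − $2 = $32.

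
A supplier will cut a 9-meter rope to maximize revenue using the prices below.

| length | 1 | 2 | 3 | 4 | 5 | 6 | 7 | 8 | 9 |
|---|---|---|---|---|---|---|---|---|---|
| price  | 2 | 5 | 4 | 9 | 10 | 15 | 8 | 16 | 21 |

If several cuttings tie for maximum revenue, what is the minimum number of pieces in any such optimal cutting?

3

Consider every possible first cut. r[k] is the best of p[i]+r[k−i] over all sellable i≤k.
r[1] = 2
r[2] = 5
r[3] = 7  (first piece 1, then r[2]=5)
r[4] = 10  (first piece 2, then r[2]=5)
r[5] = 12  (first piece 1, then r[4]=10)
r[6] = 15  (first piece 2, then r[4]=10)
r[7] = 17  (first piece 1, then r[6]=15)
r[8] = 20  (first piece 2, then r[6]=15)
r[9] = 22  (first piece 1, then r[8]=20)
Maximum revenue is €22.
Now minimize piece count subject to staying optimal: for each k, pieces[k] = 1 + min over i with p[i]+r[k−i]=r[k] of pieces[k−i].
pieces[6] = 1
pieces[7] = 2
pieces[8] = 2
pieces[9] = 3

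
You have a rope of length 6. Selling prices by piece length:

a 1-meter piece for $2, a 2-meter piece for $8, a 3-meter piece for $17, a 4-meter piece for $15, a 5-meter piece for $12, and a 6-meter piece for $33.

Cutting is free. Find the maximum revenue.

34

Consider every possible first cut. R[k] is the best of p[i]+R[k−i] over all sellable i≤k.
R[1] = 2
R[2] = 8
R[3] = 17
R[4] = 19  (first piece 1, then R[3]=17)
R[5] = 25  (first piece 2, then R[3]=17)
R[6] = 34  (first piece 3, then R[3]=17)
One optimal cutting: 3 + 3 → $17 + $17 = $34.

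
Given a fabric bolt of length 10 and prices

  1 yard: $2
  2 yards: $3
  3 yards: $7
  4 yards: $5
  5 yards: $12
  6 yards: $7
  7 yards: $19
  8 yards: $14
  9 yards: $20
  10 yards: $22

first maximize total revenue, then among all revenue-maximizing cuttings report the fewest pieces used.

Consider every possible first cut. r[k] is the best of p[i]+r[k−i] over all sellable i≤k.
r[1] = 2
r[2] = max(2+2, 3+0) = 4
r[3] = max(2+4, 3+2, 7+0) = 7
r[4] = max(2+7, 3+4, 7+2, 5+0) = 9
r[5] = max(2+9, 3+7, 7+4, 5+2, 12+0) = 12
r[6] = max(2+12, 3+9, 7+7, 5+4, 12+2, 7+0) = 14
r[7] = max(2+14, 3+12, 7+9, …, 7+2, 19+0) = 19
r[8] = max(2+19, 3+14, 7+12, …, 19+2, 14+0) = 21
r[9] = max(2+21, 3+19, 7+14, …, 14+2, 20+0) = 23
r[10] = max(2+23, 3+21, 7+19, …, 20+2, 22+0) = 26
Maximum revenue is $26.
Now minimize piece count subject to staying optimal: for each k, pieces[k] = 1 + min over i with p[i]+r[k−i]=r[k] of pieces[k−i].
pieces[7] = 1
pieces[8] = 2
pieces[9] = 3
pieces[10] = 2

2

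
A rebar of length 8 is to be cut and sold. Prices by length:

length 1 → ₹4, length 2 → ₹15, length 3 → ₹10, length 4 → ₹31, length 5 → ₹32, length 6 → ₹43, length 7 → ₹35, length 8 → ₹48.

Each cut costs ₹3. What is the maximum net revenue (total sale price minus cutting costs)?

59

Consider every possible first cut. r[k] is the best of p[i]+r[k−i] over all sellable i≤k, charging 3 whenever i<k.
r[1] = 4
r[2] = 15
r[3] = 16  (first piece 1, then r[2]=15)
r[4] = 31
r[5] = 32  (first piece 1, then r[4]=31)
r[6] = 43  (first piece 2, then r[4]=31)
r[7] = 44  (first piece 1, then r[6]=43)
r[8] = 59  (first piece 4, then r[4]=31)
One optimal plan: pieces 4 + 4 (1 cut) → ₹62 − ₹3 = ₹59.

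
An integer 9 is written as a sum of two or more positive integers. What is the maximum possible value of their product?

27

Define P[k] = max over 1≤i<k of i · max(k−i, P[k−i]); the inner max lets the remainder stay uncut if that's better.
P[2] = 1×max(1,0) = 1×1 = 1
P[3] = max(1×2, 2×1) = 2
P[4] = max(1×3, 2×2, 3×1) = 4
P[5] = max(1×4, 2×3, 3×2, 4×1) = 6
P[6] = max(1×6, 2×4, 3×3, 4×2, 5×1) = 9
P[7] = max(1×9, 2×6, 3×4, 4×3, 5×2, 6×1) = 12
P[8] = max(1×12, 2×9, 3×6, …, 6×2, 7×1) = 18
P[9] = max(1×18, 2×12, 3×9, …, 7×2, 8×1) = 27
One optimal split: 3 + 3 + 3; product 3×3×3 = 27.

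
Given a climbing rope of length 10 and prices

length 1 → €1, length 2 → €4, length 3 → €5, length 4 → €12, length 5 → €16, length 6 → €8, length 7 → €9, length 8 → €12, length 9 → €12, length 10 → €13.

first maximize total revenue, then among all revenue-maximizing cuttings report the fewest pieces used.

Build r[k] bottom-up: r[k] = max over allowed piece i of (p[i] + r[k−i]).
r[1] = 1
r[2] = max(1+1, 4+0) = 4
r[3] = max(1+4, 4+1, 5+0) = 5
r[4] = max(1+5, 4+4, 5+1, 12+0) = 12
r[5] = max(1+12, 4+5, 5+4, 12+1, 16+0) = 16
r[6] = max(1+16, 4+12, 5+5, 12+4, 16+1, 8+0) = 17
r[7] = max(1+17, 4+16, 5+12, …, 8+1, 9+0) = 20
r[8] = max(1+20, 4+17, 5+16, …, 9+1, 12+0) = 24
r[9] = max(1+24, 4+20, 5+17, …, 12+1, 12+0) = 28
r[10] = max(1+28, 4+24, 5+20, …, 12+1, 13+0) = 32
Maximum revenue is €32.
Now minimize piece count subject to staying optimal: for each k, pieces[k] = 1 + min over i with p[i]+r[k−i]=r[k] of pieces[k−i].
pieces[7] = 2
pieces[8] = 2
pieces[9] = 2
pieces[10] = 2

2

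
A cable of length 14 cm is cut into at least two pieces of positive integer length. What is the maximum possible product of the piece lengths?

Fill prod[k] for k=2..14: at each k try every first piece i and multiply by the better of (k−i) uncut or prod[k−i].
prod[2] = 1·max(1,0) = 1·1 = 1
prod[3] = max(1·2, 2·1) = 2
prod[4] = max(1·3, 2·2, 3·1) = 4
prod[5] = max(1·4, 2·3, 3·2, 4·1) = 6
prod[6] = max(1·6, 2·4, 3·3, 4·2, 5·1) = 9
prod[7] = max(1·9, 2·6, 3·4, 4·3, 5·2, 6·1) = 12
prod[8] = max(1·12, 2·9, 3·6, …, 6·2, 7·1) = 18
prod[9] = max(1·18, 2·12, 3·9, …, 7·2, 8·1) = 27
prod[10] = max(1·27, 2·18, 3·12, …, 8·2, 9·1) = 36
prod[11] = max(1·36, 2·27, 3·18, …, 9·2, 10·1) = 54
prod[12] = max(1·54, 2·36, 3·27, …, 10·2, 11·1) = 81
prod[13] = max(1·81, 2·54, 3·36, …, 11·2, 12·1) = 108
prod[14] = max(1·108, 2·81, 3·54, …, 12·2, 13·1) = 162
One optimal split: 3 + 3 + 3 + 3 + 2; product 3·3·3·3·2 = 162.

162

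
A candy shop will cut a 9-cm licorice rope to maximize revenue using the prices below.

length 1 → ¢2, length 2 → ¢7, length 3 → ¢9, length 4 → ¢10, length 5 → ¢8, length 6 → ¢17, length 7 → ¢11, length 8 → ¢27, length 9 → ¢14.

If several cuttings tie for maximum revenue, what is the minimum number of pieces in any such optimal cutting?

Let r[k] be the best obtainable value from length k. For each k, try every first piece i and keep the best of price[i] + r[k−i].
r[1] = 2
r[2] = 7
r[3] = 9  (first piece 1, then r[2]=7)
r[4] = 14  (first piece 2, then r[2]=7)
r[5] = 16  (first piece 1, then r[4]=14)
r[6] = 21  (first piece 2, then r[4]=14)
r[7] = 23  (first piece 1, then r[6]=21)
r[8] = 28  (first piece 2, then r[6]=21)
r[9] = 30  (first piece 1, then r[8]=28)
Maximum revenue is ¢30.
Now minimize piece count subject to staying optimal: for each k, pieces[k] = 1 + min over i with p[i]+r[k−i]=r[k] of pieces[k−i].
pieces[6] = 3
pieces[7] = 3
pieces[8] = 4
pieces[9] = 4

4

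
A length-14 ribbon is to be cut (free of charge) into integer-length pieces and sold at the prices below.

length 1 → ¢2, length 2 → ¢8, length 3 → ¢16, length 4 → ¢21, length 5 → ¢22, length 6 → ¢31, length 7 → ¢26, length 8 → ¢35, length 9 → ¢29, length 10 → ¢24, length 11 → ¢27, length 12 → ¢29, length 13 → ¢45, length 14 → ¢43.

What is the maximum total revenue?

74

Consider every possible first cut. R[k] is the best of p[i]+R[k−i] over all sellable i≤k.
R[1] = 2
R[2] = 8
R[3] = 16
R[4] = 21
R[5] = 24  (first piece 2, then R[3]=16)
R[6] = 32  (first piece 3, then R[3]=16)
R[7] = 37  (first piece 3, then R[4]=21)
R[8] = 42  (first piece 4, then R[4]=21)
R[9] = 48  (first piece 3, then R[6]=32)
R[10] = 53  (first piece 3, then R[7]=37)
R[11] = 58  (first piece 3, then R[8]=42)
R[12] = 64  (first piece 3, then R[9]=48)
R[13] = 69  (first piece 3, then R[10]=53)
R[14] = 74  (first piece 3, then R[11]=58)
One optimal cutting: 4 + 4 + 3 + 3 → ¢21 + ¢21 + ¢16 + ¢16 = ¢74.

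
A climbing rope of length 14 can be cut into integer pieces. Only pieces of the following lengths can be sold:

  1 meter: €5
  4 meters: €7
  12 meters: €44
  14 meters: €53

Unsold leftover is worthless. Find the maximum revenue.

Build f[k] bottom-up: f[k] = max over allowed piece i of (p[i] + f[k−i]).
f[1] = 5
f[2] = 10  (first piece 1, then f[1]=5)
f[3] = 15  (first piece 1, then f[2]=10)
f[4] = 20  (first piece 1, then f[3]=15)
f[5] = 25  (first piece 1, then f[4]=20)
f[6] = 30  (first piece 1, then f[5]=25)
f[7] = 35  (first piece 1, then f[6]=30)
f[8] = 40  (first piece 1, then f[7]=35)
f[9] = 45  (first piece 1, then f[8]=40)
f[10] = 50  (first piece 1, then f[9]=45)
f[11] = 55  (first piece 1, then f[10]=50)
f[12] = 60  (first piece 1, then f[11]=55)
f[13] = 65  (first piece 1, then f[12]=60)
f[14] = 70  (first piece 1, then f[13]=65)
One optimal cutting: 1 + 1 + 1 + 1 + 1 + 1 + 1 + 1 + 1 + 1 + 1 + 1 + 1 + 1 → €70.

70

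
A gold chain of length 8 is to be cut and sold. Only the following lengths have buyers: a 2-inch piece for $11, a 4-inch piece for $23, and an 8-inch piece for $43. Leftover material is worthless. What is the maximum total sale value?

Build f[k] bottom-up: f[k] = max over allowed piece i of (p[i] + f[k−i]).
f[1] = 0
f[2] = 11
f[3] = 11
f[4] = max(11+11, 23+0) = 23
f[5] = max(11+11, 23+0) = 23
f[6] = max(11+23, 23+11) = 34
f[7] = max(11+23, 23+11) = 34
f[8] = max(11+34, 23+23, 43+0) = 46
One optimal cutting: 4 + 4 → $46.

46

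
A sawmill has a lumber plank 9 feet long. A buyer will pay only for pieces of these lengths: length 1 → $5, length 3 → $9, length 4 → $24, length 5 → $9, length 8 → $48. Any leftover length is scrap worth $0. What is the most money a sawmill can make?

53

Consider every possible first cut. best[k] is the best of p[i]+best[k−i] over all sellable i≤k.
best[1] = 5
best[2] = 10  (first piece 1, then best[1]=5)
best[3] = 15  (first piece 1, then best[2]=10)
best[4] = 24
best[5] = 29  (first piece 1, then best[4]=24)
best[6] = 34  (first piece 1, then best[5]=29)
best[7] = 39  (first piece 1, then best[6]=34)
best[8] = 48  (first piece 4, then best[4]=24)
best[9] = 53  (first piece 1, then best[8]=48)
One optimal cutting: 4 + 4 + 1 → $53.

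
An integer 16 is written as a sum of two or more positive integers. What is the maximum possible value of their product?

324

Define prod[k] = max over 1≤i<k of i · max(k−i, prod[k−i]); the inner max lets the remainder stay uncut if that's better.
Small cases: prod[2]=1, prod[3]=2, prod[4]=4, prod[5]=6, prod[6]=9, prod[7]=12, prod[8]=18, prod[9]=27, prod[10]=36.
prod[11] = 2*max(9,27) = 2*27 = 54
prod[12] = 3*max(9,27) = 3*27 = 81
prod[13] = 2*max(11,54) = 2*54 = 108
prod[14] = 2*max(12,81) = 2*81 = 162
prod[15] = 3*max(12,81) = 3*81 = 243
prod[16] = 2*max(14,162) = 2*162 = 324
One optimal split: 3 + 3 + 3 + 3 + 2 + 2; product 3*3*3*3*2*2 = 324.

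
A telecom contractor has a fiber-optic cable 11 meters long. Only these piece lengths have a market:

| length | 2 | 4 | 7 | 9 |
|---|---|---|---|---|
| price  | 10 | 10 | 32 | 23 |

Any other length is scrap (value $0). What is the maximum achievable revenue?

52

Build best[k] bottom-up: best[k] = max over allowed piece i of (p[i] + best[k−i]).
best[1] = 0
best[2] = 10
best[3] = 10
best[4] = max(10+10, 10+0) = 20
best[5] = max(10+10, 10+0) = 20
best[6] = max(10+20, 10+10) = 30
best[7] = max(10+20, 10+10, 32+0) = 32
best[8] = max(10+30, 10+20, 32+0) = 40
best[9] = max(10+32, 10+20, 32+10, 23+0) = 42
best[10] = max(10+40, 10+30, 32+10, 23+0) = 50
best[11] = max(10+42, 10+32, 32+20, 23+10) = 52
One optimal cutting: 7 + 2 + 2 → $52.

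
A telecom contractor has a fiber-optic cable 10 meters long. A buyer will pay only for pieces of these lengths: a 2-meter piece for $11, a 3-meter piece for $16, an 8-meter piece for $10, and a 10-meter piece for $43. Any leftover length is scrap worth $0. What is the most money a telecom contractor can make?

Let r[k] be the best obtainable value from length k. For each k, try every first piece i and keep the best of price[i] + r[k−i].
r[1] = 0
r[2] = 11
r[3] = max(11+0, 16+0) = 16
r[4] = max(11+11, 16+0) = 22
r[5] = max(11+16, 16+11) = 27
r[6] = max(11+22, 16+16) = 33
r[7] = max(11+27, 16+22) = 38
r[8] = max(11+33, 16+27, 10+0) = 44
r[9] = max(11+38, 16+33, 10+0) = 49
r[10] = max(11+44, 16+38, 10+11, 43+0) = 55
One optimal cutting: 2 + 2 + 2 + 2 + 2 → $55.

55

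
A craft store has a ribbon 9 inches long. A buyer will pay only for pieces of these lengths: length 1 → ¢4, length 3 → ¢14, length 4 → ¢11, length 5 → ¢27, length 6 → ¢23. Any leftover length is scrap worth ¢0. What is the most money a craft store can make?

45

Consider every possible first cut. f[k] is the best of p[i]+f[k−i] over all sellable i≤k.
f[1] = 4
f[2] = 8  (first piece 1, then f[1]=4)
f[3] = max(4+8, 14+0) = 14
f[4] = max(4+14, 14+4, 11+0) = 18
f[5] = max(4+18, 14+8, 11+4, 27+0) = 27
f[6] = max(4+27, 14+14, 11+8, 27+4, 23+0) = 31
f[7] = max(4+31, 14+18, 11+14, 27+8, 23+4) = 35
f[8] = max(4+35, 14+27, 11+18, 27+14, 23+8) = 41
f[9] = max(4+41, 14+31, 11+27, 27+18, 23+14) = 45
One optimal cutting: 5 + 3 + 1 → ¢45.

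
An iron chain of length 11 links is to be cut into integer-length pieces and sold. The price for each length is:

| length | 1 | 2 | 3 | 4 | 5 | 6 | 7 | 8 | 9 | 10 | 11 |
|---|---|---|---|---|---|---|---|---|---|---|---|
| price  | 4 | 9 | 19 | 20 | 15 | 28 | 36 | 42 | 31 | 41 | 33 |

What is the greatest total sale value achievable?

66

Let R[k] be the best obtainable value from length k. For each k, try every first piece i and keep the best of price[i] + R[k−i].
R[1] = 4
R[2] = max(4+4, 9+0) = 9
R[3] = max(4+9, 9+4, 19+0) = 19
R[4] = max(4+19, 9+9, 19+4, 20+0) = 23
R[5] = max(4+23, 9+19, 19+9, 20+4, 15+0) = 28
R[6] = max(4+28, 9+23, 19+19, 20+9, 15+4, 28+0) = 38
R[7] = max(4+38, 9+28, 19+23, …, 28+4, 36+0) = 42
R[8] = max(4+42, 9+38, 19+28, …, 36+4, 42+0) = 47
R[9] = max(4+47, 9+42, 19+38, …, 42+4, 31+0) = 57
R[10] = max(4+57, 9+47, 19+42, …, 31+4, 41+0) = 61
R[11] = max(4+61, 9+57, 19+47, …, 41+4, 33+0) = 66
One optimal cutting: 3 + 3 + 3 + 2 → $19 + $19 + $19 + $9 = $66.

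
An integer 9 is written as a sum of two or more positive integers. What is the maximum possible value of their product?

Define prod[k] = max over 1≤i<k of i · max(k−i, prod[k−i]); the inner max lets the remainder stay uncut if that's better.
Small cases: prod[2]=1, prod[3]=2.
prod[4] = 2*max(2,1) = 2*2 = 4
prod[5] = 2*max(3,2) = 2*3 = 6
prod[6] = 3*max(3,2) = 3*3 = 9
prod[7] = 2*max(5,6) = 2*6 = 12
prod[8] = 2*max(6,9) = 2*9 = 18
prod[9] = 3*max(6,9) = 3*9 = 27
One optimal split: 3 + 3 + 3; product 3*3*3 = 27.

27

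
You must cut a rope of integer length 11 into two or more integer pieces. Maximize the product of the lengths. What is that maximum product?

54

Fill P[k] for k=2..11: at each k try every first piece i and multiply by the better of (k−i) uncut or P[k−i].
P[2] = 1·max(1,0) = 1·1 = 1
P[3] = 1·max(2,1) = 1·2 = 2
P[4] = 2·max(2,1) = 2·2 = 4
P[5] = 2·max(3,2) = 2·3 = 6
P[6] = 3·max(3,2) = 3·3 = 9
P[7] = 2·max(5,6) = 2·6 = 12
P[8] = 2·max(6,9) = 2·9 = 18
P[9] = 3·max(6,9) = 3·9 = 27
P[10] = 2·max(8,18) = 2·18 = 36
P[11] = 2·max(9,27) = 2·27 = 54
One optimal split: 3 + 3 + 3 + 2; product 3·3·3·2 = 54.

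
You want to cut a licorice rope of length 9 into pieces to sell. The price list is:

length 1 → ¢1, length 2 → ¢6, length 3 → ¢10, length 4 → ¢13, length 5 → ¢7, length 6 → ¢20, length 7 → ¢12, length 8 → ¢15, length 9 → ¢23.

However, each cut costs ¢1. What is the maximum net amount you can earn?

Let v[k] be the best obtainable value from length k. For each k, try every first piece i and keep the best of price[i] + v[k−i] minus the 1 cut fee when i<k.
v[1] = 1
v[2] = max(1+1-1, 6+0) = 6
v[3] = max(1+6-1, 6+1-1, 10+0) = 10
v[4] = max(1+10-1, 6+6-1, 10+1-1, 13+0) = 13
v[5] = max(1+13-1, 6+10-1, 10+6-1, 13+1-1, 7+0) = 15
v[6] = max(1+15-1, 6+13-1, 10+10-1, 13+6-1, 7+1-1, 20+0) = 20
v[7] = max(1+20-1, 6+15-1, 10+13-1, …, 20+1-1, 12+0) = 22
v[8] = max(1+22-1, 6+20-1, 10+15-1, …, 12+1-1, 15+0) = 25
v[9] = max(1+25-1, 6+22-1, 10+20-1, …, 15+1-1, 23+0) = 29
One optimal plan: pieces 6 + 3 (1 cut) → ¢30 − ¢1 = ¢29.

29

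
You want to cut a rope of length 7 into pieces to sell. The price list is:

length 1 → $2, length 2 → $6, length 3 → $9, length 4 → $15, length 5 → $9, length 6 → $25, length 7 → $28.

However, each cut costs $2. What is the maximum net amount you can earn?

Build r[k] bottom-up: r[k] = max over allowed piece i of (p[i] + r[k−i]) − 2 per cut.
r[1] = 2
r[2] = max(2+2-2, 6+0) = 6
r[3] = max(2+6-2, 6+2-2, 9+0) = 9
r[4] = max(2+9-2, 6+6-2, 9+2-2, 15+0) = 15
r[5] = max(2+15-2, 6+9-2, 9+6-2, 15+2-2, 9+0) = 15
r[6] = max(2+15-2, 6+15-2, 9+9-2, 15+6-2, 9+2-2, 25+0) = 25
r[7] = max(2+25-2, 6+15-2, 9+15-2, …, 25+2-2, 28+0) = 28
Best is to make no cuts and sell whole for $28.

28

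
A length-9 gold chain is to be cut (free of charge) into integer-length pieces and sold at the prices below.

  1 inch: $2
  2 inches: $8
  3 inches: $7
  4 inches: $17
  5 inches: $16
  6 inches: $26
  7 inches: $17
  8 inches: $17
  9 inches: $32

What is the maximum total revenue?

Let R[k] be the best obtainable value from length k. For each k, try every first piece i and keep the best of price[i] + R[k−i].
R[1] = 2
R[2] = 8
R[3] = 10  (first piece 1, then R[2]=8)
R[4] = 17
R[5] = 19  (first piece 1, then R[4]=17)
R[6] = 26
R[7] = 28  (first piece 1, then R[6]=26)
R[8] = 34  (first piece 2, then R[6]=26)
R[9] = 36  (first piece 1, then R[8]=34)
One optimal cutting: 6 + 2 + 1 → $26 + $8 + $2 = $36.

36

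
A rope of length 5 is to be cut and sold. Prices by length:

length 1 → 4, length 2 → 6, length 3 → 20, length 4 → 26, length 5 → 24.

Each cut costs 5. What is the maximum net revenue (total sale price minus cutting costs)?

Build r[k] bottom-up: r[k] = max over allowed piece i of (p[i] + r[k−i]) − 5 per cut.
r[1] = 4
r[2] = 6
r[3] = 20
r[4] = 26
r[5] = 25  (first piece 1, then r[4]=26)
One optimal plan: pieces 4 + 1 (1 cut) → 30 − 5 = 25.

25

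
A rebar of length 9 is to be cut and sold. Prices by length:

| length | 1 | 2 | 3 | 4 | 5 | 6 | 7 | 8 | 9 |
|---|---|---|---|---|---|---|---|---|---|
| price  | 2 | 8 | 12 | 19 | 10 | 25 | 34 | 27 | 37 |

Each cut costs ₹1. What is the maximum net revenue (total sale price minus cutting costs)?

41

Build r[k] bottom-up: r[k] = max over allowed piece i of (p[i] + r[k−i]) − 1 per cut.
r[1] = 2
r[2] = max(2+2-1, 8+0) = 8
r[3] = max(2+8-1, 8+2-1, 12+0) = 12
r[4] = max(2+12-1, 8+8-1, 12+2-1, 19+0) = 19
r[5] = max(2+19-1, 8+12-1, 12+8-1, 19+2-1, 10+0) = 20
r[6] = max(2+20-1, 8+19-1, 12+12-1, 19+8-1, 10+2-1, 25+0) = 26
r[7] = max(2+26-1, 8+20-1, 12+19-1, …, 25+2-1, 34+0) = 34
r[8] = max(2+34-1, 8+26-1, 12+20-1, …, 34+2-1, 27+0) = 37
r[9] = max(2+37-1, 8+34-1, 12+26-1, …, 27+2-1, 37+0) = 41
One optimal plan: pieces 7 + 2 (1 cut) → ₹42 − ₹1 = ₹41.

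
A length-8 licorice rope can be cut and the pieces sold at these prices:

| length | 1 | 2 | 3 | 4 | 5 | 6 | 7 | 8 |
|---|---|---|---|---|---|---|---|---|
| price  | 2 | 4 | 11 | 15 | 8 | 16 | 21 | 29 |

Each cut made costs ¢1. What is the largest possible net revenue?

Build v[k] bottom-up: v[k] = max over allowed piece i of (p[i] + v[k−i]) − 1 per cut.
v[1] = 2
v[2] = 4
v[3] = 11
v[4] = 15
v[5] = 16  (first piece 1, then v[4]=15)
v[6] = 21  (first piece 3, then v[3]=11)
v[7] = 25  (first piece 3, then v[4]=15)
v[8] = 29  (first piece 4, then v[4]=15)
One optimal plan: pieces 4 + 4 (1 cut) → ¢30 − ¢1 = ¢29.

29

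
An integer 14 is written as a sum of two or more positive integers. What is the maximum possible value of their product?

162

Fill prod[k] for k=2..14: at each k try every first piece i and multiply by the better of (k−i) uncut or prod[k−i].
Small cases: prod[2]=1, prod[3]=2, prod[4]=4, prod[5]=6, prod[6]=9, prod[7]=12, prod[8]=18, prod[9]=27.
prod[10] = 2·max(8,18) = 2·18 = 36
prod[11] = 2·max(9,27) = 2·27 = 54
prod[12] = 3·max(9,27) = 3·27 = 81
prod[13] = 2·max(11,54) = 2·54 = 108
prod[14] = 2·max(12,81) = 2·81 = 162
One optimal split: 3 + 3 + 3 + 3 + 2; product 3·3·3·3·2 = 162.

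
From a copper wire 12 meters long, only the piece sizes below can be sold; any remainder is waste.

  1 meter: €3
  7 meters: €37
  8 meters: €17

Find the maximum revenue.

52

Build r[k] bottom-up: r[k] = max over allowed piece i of (p[i] + r[k−i]).
r[1] = 3
r[2] = 6  (first piece 1, then r[1]=3)
r[3] = 9  (first piece 1, then r[2]=6)
r[4] = 12  (first piece 1, then r[3]=9)
r[5] = 15  (first piece 1, then r[4]=12)
r[6] = 18  (first piece 1, then r[5]=15)
r[7] = max(3+18, 37+0) = 37
r[8] = max(3+37, 37+3, 17+0) = 40
r[9] = max(3+40, 37+6, 17+3) = 43
r[10] = max(3+43, 37+9, 17+6) = 46
r[11] = max(3+46, 37+12, 17+9) = 49
r[12] = max(3+49, 37+15, 17+12) = 52
One optimal cutting: 7 + 1 + 1 + 1 + 1 + 1 → €52.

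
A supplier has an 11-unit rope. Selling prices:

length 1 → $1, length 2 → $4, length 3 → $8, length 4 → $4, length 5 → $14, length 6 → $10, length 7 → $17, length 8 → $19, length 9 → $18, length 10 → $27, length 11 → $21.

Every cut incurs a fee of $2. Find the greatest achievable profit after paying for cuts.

26

Consider every possible first cut. v[k] is the best of p[i]+v[k−i] over all sellable i≤k, charging 2 whenever i<k.
v[1] = 1
v[2] = max(1+1-2, 4+0) = 4
v[3] = max(1+4-2, 4+1-2, 8+0) = 8
v[4] = max(1+8-2, 4+4-2, 8+1-2, 4+0) = 7
v[5] = max(1+7-2, 4+8-2, 8+4-2, 4+1-2, 14+0) = 14
v[6] = max(1+14-2, 4+7-2, 8+8-2, 4+4-2, 14+1-2, 10+0) = 14
v[7] = max(1+14-2, 4+14-2, 8+7-2, …, 10+1-2, 17+0) = 17
v[8] = max(1+17-2, 4+14-2, 8+14-2, …, 17+1-2, 19+0) = 20
v[9] = max(1+20-2, 4+17-2, 8+14-2, …, 19+1-2, 18+0) = 20
v[10] = max(1+20-2, 4+20-2, 8+17-2, …, 18+1-2, 27+0) = 27
v[11] = max(1+27-2, 4+20-2, 8+20-2, …, 27+1-2, 21+0) = 26
One optimal plan: pieces 10 + 1 (1 cut) → $28 − $2 = $26.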